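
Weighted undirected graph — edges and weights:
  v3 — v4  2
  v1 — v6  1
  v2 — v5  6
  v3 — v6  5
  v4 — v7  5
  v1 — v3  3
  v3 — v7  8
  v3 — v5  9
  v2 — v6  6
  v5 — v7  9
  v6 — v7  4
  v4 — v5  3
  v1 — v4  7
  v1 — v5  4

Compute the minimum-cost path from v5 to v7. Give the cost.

A few of the v5→v7 routes:
v5-v4-v7: 3 + 5 = 8
v5-v1-v6-v7: 4 + 1 + 4 = 9
v5-v7: 9
v5-v4-v3-v1-v6-v7: 3 + 2 + 3 + 1 + 4 = 13
Shortest: 8.

8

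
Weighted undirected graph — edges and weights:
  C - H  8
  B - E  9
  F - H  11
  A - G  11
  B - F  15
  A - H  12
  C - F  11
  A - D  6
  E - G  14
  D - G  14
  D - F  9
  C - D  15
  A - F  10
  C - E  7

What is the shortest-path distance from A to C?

20

A few of the A→C routes:
A -> H -> C: 12 + 8 = 20
A -> D -> F -> C: 6 + 9 + 11 = 26
A -> F -> C: 10 + 11 = 21
A -> D -> C: 6 + 15 = 21
The minimum is 20.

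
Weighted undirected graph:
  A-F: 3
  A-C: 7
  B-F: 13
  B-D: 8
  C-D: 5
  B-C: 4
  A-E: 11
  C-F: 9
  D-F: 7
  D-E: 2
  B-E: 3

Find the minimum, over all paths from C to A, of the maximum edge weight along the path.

Comparing a few candidate routes:
C -> A: max(7) = 7
C -> B -> D -> F -> A: max(4, 8, 7, 3) = 8
C -> B -> E -> D -> F -> A: max(4, 3, 2, 7, 3) = 7
C -> D -> F -> A: max(5, 7, 3) = 7
The minimum achievable maximum is 7.

7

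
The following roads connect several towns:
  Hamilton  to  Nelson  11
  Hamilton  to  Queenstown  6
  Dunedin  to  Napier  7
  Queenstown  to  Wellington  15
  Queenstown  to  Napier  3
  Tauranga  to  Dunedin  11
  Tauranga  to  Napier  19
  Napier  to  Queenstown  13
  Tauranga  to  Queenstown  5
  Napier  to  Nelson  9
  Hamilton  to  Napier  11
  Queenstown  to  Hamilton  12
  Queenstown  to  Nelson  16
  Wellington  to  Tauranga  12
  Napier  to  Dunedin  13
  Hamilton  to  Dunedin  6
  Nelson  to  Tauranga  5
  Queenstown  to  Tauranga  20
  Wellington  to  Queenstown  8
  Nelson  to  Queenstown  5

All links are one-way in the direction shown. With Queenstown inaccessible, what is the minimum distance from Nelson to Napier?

23

Routes from Nelson to Napier avoiding Queenstown:
Nelson→Tauranga→Napier: 5 + 19 = 24
Nelson→Tauranga→Dunedin→Napier: 5 + 11 + 7 = 23
Best route has total 23.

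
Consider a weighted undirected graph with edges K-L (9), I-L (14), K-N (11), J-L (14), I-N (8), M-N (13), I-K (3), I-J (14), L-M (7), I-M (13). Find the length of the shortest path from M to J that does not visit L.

Paths from M to J avoiding L:
M - I - J: 13 + 14 = 27
M - N - K - I - J: 13 + 11 + 3 + 14 = 41
M - N - I - J: 13 + 8 + 14 = 35
Best route has total 27.

27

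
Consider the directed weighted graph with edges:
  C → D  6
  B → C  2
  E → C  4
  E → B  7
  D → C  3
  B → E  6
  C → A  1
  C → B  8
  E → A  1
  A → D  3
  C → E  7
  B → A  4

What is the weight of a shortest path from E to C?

4

Paths from E to C:
E → A → D → C: 1 + 3 + 3 = 7
E → B → C: 7 + 2 = 9
E → C: 4
E → B → A → D → C: 7 + 4 + 3 + 3 = 17
Shortest: 4.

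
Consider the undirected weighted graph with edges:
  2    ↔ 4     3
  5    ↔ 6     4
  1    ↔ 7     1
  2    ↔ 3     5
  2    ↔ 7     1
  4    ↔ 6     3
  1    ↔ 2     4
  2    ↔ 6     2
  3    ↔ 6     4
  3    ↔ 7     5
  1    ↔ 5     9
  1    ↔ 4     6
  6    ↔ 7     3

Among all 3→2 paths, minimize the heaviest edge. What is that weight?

4

Some routes from 3 to 2:
3 → 7 → 6 → 4 → 2: max(5, 3, 3, 3) = 5
3 → 6 → 2: max(4, 2) = 4
3 → 6 → 7 → 2: max(4, 3, 1) = 4
3 → 6 → 4 → 2: max(4, 3, 3) = 4
3 → 6 → 7 → 1 → 2: max(4, 3, 1, 4) = 4
The minimum achievable maximum is 4.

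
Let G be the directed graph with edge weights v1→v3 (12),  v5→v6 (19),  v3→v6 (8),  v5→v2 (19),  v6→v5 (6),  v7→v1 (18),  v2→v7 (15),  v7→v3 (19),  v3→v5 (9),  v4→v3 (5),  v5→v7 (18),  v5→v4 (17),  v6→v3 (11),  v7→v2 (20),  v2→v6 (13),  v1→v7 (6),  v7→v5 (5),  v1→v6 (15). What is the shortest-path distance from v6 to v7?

Paths from v6 to v7:
v6 → v5 → v7: 6 + 18 = 24
v6 → v3 → v5 → v7: 11 + 9 + 18 = 38
v6 → v3 → v5 → v2 → v7: 11 + 9 + 19 + 15 = 54
v6 → v5 → v2 → v7: 6 + 19 + 15 = 40
Shortest: 24.

24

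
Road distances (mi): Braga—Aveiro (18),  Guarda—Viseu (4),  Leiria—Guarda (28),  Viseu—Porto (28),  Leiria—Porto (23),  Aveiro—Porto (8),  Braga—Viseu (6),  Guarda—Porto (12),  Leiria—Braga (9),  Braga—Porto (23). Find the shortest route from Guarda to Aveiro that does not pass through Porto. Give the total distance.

28

Candidate routes:
Guarda -> Leiria -> Braga -> Aveiro: 28 + 9 + 18 = 55
Guarda -> Viseu -> Braga -> Aveiro: 4 + 6 + 18 = 28
Best route has total 28 mi.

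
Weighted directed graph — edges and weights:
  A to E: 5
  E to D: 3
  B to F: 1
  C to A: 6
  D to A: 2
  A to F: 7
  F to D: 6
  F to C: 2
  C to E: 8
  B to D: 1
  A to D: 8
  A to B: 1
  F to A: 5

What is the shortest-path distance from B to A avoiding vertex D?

6

Candidate routes:
B - F - C - A: 1 + 2 + 6 = 9
B - F - A: 1 + 5 = 6
Shortest: 6.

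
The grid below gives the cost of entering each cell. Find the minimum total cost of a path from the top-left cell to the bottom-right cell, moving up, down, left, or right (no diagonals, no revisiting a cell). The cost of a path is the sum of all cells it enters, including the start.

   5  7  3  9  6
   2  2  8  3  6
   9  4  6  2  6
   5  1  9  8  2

29

Take [0,0]→[1,0]→[1,1]→[2,1]→[2,2]→[2,3]→[2,4]→[3,4] for a total of 5 + 2 + 2 + 4 + 6 + 2 + 6 + 2 = 29.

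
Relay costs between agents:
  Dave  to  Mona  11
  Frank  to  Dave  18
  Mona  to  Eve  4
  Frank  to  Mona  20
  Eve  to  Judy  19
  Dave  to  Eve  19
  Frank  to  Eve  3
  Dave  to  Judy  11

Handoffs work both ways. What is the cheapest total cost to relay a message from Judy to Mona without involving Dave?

Paths from Judy to Mona avoiding Dave:
Judy→Eve→Mona: 19 + 4 = 23
Judy→Eve→Frank→Mona: 19 + 3 + 20 = 42
Best route has total 23.

23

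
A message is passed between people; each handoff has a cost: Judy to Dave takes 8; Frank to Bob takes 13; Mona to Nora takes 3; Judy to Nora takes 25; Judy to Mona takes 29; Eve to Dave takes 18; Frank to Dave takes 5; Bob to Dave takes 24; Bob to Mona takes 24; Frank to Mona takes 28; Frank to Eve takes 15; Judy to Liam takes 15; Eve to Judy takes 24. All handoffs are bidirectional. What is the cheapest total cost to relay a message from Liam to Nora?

Comparing a few candidate routes:
Liam -> Judy -> Dave -> Frank -> Bob -> Mona -> Nora: 15 + 8 + 5 + 13 + 24 + 3 = 68
Liam -> Judy -> Mona -> Nora: 15 + 29 + 3 = 47
Liam -> Judy -> Dave -> Frank -> Mona -> Nora: 15 + 8 + 5 + 28 + 3 = 59
Liam -> Judy -> Dave -> Bob -> Mona -> Nora: 15 + 8 + 24 + 24 + 3 = 74
Liam -> Judy -> Nora: 15 + 25 = 40
The minimum is 40.

40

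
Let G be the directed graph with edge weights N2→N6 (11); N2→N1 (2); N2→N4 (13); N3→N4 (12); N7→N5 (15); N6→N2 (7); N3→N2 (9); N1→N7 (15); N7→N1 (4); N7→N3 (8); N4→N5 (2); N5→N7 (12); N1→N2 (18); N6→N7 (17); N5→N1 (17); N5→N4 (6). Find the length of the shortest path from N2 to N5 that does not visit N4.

32

Routes from N2 to N5 avoiding N4:
N2 → N6 → N7 → N5: 11 + 17 + 15 = 43
N2 → N1 → N7 → N5: 2 + 15 + 15 = 32
The minimum is 32.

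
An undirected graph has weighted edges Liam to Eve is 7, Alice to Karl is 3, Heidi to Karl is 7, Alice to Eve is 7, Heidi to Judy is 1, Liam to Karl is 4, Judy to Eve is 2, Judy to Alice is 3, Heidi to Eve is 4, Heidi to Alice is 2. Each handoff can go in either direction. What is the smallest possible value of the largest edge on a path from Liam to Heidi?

Some routes from Liam to Heidi:
Liam → Karl → Alice → Judy → Heidi: max(4, 3, 3, 1) = 4
Liam → Karl → Alice → Judy → Eve → Heidi: max(4, 3, 3, 2, 4) = 4
Liam → Eve → Heidi: max(7, 4) = 7
Liam → Karl → Alice → Heidi: max(4, 3, 2) = 4
The minimum achievable maximum is 4.

4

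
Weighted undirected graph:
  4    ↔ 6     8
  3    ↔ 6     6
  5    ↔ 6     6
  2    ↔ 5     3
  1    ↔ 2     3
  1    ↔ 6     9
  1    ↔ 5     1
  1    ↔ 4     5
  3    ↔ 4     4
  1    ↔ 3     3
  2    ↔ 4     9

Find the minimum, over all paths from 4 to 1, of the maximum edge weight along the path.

4

Some routes from 4 to 1:
4 - 3 - 1: max(4, 3) = 4
4 - 1: max(5) = 5
4 - 3 - 6 - 5 - 2 - 1: max(4, 6, 6, 3, 3) = 6
4 - 3 - 6 - 5 - 1: max(4, 6, 6, 1) = 6
4 - 6 - 3 - 1: max(8, 6, 3) = 8
4 - 6 - 5 - 2 - 1: max(8, 6, 3, 3) = 8
Best route has worst link 4.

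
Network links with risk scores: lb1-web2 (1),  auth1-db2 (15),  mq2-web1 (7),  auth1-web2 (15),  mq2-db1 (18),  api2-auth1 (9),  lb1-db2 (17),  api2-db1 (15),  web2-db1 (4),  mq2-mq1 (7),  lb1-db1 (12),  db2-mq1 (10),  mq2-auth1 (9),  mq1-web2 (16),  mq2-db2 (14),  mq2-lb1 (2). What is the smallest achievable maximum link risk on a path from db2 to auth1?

Some routes from db2 to auth1:
db2 -> mq1 -> mq2 -> auth1: max(10, 7, 9) = 10
db2 -> mq1 -> mq2 -> lb1 -> web2 -> db1 -> api2 -> auth1: max(10, 7, 2, 1, 4, 15, 9) = 15
db2 -> mq2 -> auth1: max(14, 9) = 14
db2 -> mq1 -> mq2 -> lb1 -> db1 -> api2 -> auth1: max(10, 7, 2, 12, 15, 9) = 15
db2 -> mq1 -> mq2 -> lb1 -> web2 -> auth1: max(10, 7, 2, 1, 15) = 15
Smallest bottleneck: 10.

10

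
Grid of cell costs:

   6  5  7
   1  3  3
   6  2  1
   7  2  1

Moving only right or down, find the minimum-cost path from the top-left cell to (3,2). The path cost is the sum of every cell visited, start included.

14

Take (0,0) -> (1,0) -> (1,1) -> (2,1) -> (2,2) -> (3,2) for a total of 6 + 1 + 3 + 2 + 1 + 1 = 14.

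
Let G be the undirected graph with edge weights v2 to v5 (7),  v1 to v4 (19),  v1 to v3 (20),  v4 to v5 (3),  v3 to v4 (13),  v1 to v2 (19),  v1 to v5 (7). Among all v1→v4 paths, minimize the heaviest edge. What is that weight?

7

Some routes from v1 to v4:
v1-v4: max(19) = 19
v1-v2-v5-v4: max(19, 7, 3) = 19
v1-v5-v4: max(7, 3) = 7
Best route has worst link 7.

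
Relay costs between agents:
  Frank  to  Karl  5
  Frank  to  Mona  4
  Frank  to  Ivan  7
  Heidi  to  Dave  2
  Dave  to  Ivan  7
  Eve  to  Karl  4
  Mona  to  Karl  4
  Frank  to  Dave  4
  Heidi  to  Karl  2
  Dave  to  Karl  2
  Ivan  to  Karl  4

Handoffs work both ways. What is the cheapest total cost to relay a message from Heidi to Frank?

6

Checking several routes:
Heidi-Karl-Frank: 2 + 5 = 7
Heidi-Karl-Dave-Frank: 2 + 2 + 4 = 8
Heidi-Dave-Frank: 2 + 4 = 6
Shortest: 6.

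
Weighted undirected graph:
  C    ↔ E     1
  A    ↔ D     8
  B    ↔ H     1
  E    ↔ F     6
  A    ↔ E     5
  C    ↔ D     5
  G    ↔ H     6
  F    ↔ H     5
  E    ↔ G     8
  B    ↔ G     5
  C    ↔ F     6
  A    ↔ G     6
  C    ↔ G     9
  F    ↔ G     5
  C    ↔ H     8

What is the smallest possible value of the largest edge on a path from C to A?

Comparing a few candidate routes:
C→E→A: max(1, 5) = 5
C→F→H→B→G→A: max(6, 5, 1, 5, 6) = 6
C→F→G→A: max(6, 5, 6) = 6
Best route has worst link 5.

5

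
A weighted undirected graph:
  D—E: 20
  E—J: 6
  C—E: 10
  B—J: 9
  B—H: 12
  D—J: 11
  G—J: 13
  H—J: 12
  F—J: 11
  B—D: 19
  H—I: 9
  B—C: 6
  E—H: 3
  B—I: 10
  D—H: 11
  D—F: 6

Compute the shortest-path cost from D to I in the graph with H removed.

29

Checking several routes:
D -> E -> J -> B -> I: 20 + 6 + 9 + 10 = 45
D -> B -> I: 19 + 10 = 29
D -> F -> J -> B -> I: 6 + 11 + 9 + 10 = 36
D -> J -> E -> C -> B -> I: 11 + 6 + 10 + 6 + 10 = 43
D -> J -> B -> I: 11 + 9 + 10 = 30
Shortest: 29.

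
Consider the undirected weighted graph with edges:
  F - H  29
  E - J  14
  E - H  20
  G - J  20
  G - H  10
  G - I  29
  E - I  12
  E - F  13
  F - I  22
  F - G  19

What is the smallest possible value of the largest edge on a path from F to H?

Some routes from F to H:
F → I → E → H: max(22, 12, 20) = 22
F → G → J → E → H: max(19, 20, 14, 20) = 20
F → G → H: max(19, 10) = 19
F → E → H: max(13, 20) = 20
F → E → J → G → H: max(13, 14, 20, 10) = 20
The minimum achievable maximum is 19.

19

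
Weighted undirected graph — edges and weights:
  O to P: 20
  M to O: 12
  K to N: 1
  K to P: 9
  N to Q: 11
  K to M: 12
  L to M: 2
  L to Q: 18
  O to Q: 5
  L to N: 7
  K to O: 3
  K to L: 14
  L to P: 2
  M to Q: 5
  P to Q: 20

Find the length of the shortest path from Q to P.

9

Checking several routes:
Q-M-L-P: 5 + 2 + 2 = 9
Q-O-K-P: 5 + 3 + 9 = 17
Q-O-K-N-L-P: 5 + 3 + 1 + 7 + 2 = 18
Best route has total 9.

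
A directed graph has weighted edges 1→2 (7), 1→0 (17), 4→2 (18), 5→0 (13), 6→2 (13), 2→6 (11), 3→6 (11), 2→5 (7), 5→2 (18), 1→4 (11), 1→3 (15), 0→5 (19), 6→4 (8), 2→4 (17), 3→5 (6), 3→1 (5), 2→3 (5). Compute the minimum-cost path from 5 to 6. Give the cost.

Routes from 5 to 6:
5-2-3-6: 18 + 5 + 11 = 34
5-2-6: 18 + 11 = 29
Shortest: 29.

29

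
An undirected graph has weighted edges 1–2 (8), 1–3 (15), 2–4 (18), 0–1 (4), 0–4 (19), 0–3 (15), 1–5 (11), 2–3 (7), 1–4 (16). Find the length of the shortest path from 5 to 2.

A few of the 5→2 routes:
5-1-4-0-3-2: 11 + 16 + 19 + 15 + 7 = 68
5-1-4-2: 11 + 16 + 18 = 45
5-1-0-3-2: 11 + 4 + 15 + 7 = 37
5-1-0-4-2: 11 + 4 + 19 + 18 = 52
5-1-3-2: 11 + 15 + 7 = 33
5-1-2: 11 + 8 = 19
The minimum is 19.

19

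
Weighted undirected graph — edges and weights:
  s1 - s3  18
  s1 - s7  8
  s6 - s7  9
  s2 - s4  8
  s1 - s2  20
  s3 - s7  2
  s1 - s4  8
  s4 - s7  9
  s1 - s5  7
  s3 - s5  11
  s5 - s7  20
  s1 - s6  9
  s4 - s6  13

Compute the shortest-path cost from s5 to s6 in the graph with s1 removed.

Paths from s5 to s6 avoiding s1:
s5-s3-s7-s4-s6: 11 + 2 + 9 + 13 = 35
s5-s7-s6: 20 + 9 = 29
s5-s7-s4-s6: 20 + 9 + 13 = 42
s5-s3-s7-s6: 11 + 2 + 9 = 22
Shortest: 22.

22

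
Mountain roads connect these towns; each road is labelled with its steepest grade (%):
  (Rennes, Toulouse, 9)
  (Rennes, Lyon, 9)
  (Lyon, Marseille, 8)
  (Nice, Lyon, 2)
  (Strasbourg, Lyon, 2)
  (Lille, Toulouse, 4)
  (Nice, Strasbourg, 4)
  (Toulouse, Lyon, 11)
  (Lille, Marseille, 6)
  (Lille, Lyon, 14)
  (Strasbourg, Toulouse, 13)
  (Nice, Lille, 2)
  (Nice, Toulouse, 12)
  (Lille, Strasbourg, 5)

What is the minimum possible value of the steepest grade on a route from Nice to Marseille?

Some routes from Nice to Marseille:
Nice→Strasbourg→Lille→Marseille: max(4, 5, 6) = 6
Nice→Lyon→Strasbourg→Lille→Marseille: max(2, 2, 5, 6) = 6
Nice→Lille→Marseille: max(2, 6) = 6
Nice→Lyon→Marseille: max(2, 8) = 8
Nice→Strasbourg→Lyon→Marseille: max(4, 2, 8) = 8
Nice→Lille→Strasbourg→Lyon→Marseille: max(2, 5, 2, 8) = 8
The minimum achievable maximum is 6%.

6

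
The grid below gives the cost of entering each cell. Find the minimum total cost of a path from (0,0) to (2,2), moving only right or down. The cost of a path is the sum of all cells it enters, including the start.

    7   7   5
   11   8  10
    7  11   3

Take (0,0) → (0,1) → (0,2) → (1,2) → (2,2) for a total of 7 + 7 + 5 + 10 + 3 = 32.

32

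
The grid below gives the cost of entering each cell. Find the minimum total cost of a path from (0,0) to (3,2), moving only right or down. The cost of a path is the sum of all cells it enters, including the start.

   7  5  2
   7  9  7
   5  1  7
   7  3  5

Take [0,0] → [1,0] → [2,0] → [2,1] → [3,1] → [3,2] for a total of 7 + 7 + 5 + 1 + 3 + 5 = 28.

28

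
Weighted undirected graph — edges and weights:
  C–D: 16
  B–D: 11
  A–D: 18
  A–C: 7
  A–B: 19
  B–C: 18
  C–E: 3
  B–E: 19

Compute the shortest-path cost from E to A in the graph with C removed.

Paths from E to A avoiding C:
E → B → D → A: 19 + 11 + 18 = 48
E → B → A: 19 + 19 = 38
Shortest: 38.

38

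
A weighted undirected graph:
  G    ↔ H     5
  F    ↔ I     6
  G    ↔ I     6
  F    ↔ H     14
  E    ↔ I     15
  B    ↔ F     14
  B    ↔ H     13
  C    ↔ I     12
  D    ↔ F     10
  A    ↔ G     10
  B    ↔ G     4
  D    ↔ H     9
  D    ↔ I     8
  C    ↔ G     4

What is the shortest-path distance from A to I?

A few of the A→I routes:
A → G → I: 10 + 6 = 16
A → G → H → D → I: 10 + 5 + 9 + 8 = 32
A → G → C → I: 10 + 4 + 12 = 26
Best route has total 16.

16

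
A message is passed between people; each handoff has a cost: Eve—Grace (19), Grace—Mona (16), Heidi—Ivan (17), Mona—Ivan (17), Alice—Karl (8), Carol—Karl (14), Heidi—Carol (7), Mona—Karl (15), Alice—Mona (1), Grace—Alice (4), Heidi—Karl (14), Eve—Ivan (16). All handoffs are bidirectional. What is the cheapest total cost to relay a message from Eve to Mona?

24

Comparing a few candidate routes:
Eve-Grace-Mona: 19 + 16 = 35
Eve-Grace-Alice-Mona: 19 + 4 + 1 = 24
Eve-Ivan-Mona: 16 + 17 = 33
Shortest: 24.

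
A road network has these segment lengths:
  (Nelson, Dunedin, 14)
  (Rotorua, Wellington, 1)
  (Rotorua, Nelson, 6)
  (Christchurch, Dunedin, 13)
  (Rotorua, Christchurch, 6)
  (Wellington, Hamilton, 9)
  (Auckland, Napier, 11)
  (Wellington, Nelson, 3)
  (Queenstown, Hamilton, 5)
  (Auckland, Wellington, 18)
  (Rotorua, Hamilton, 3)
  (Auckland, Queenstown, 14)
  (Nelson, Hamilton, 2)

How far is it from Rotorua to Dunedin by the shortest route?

Comparing a few candidate routes:
Rotorua - Nelson - Dunedin: 6 + 14 = 20
Rotorua - Hamilton - Nelson - Dunedin: 3 + 2 + 14 = 19
Rotorua - Christchurch - Dunedin: 6 + 13 = 19
Rotorua - Wellington - Nelson - Dunedin: 1 + 3 + 14 = 18
Shortest: 18.

18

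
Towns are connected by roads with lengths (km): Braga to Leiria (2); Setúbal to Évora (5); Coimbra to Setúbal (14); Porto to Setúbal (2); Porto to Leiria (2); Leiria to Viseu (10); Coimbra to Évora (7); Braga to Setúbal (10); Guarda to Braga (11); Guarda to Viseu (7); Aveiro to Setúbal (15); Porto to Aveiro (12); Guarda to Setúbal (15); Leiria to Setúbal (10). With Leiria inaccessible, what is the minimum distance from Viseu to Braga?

Paths from Viseu to Braga avoiding Leiria:
Viseu-Guarda-Setúbal-Braga: 7 + 15 + 10 = 32
Viseu-Guarda-Braga: 7 + 11 = 18
Shortest: 18 km.

18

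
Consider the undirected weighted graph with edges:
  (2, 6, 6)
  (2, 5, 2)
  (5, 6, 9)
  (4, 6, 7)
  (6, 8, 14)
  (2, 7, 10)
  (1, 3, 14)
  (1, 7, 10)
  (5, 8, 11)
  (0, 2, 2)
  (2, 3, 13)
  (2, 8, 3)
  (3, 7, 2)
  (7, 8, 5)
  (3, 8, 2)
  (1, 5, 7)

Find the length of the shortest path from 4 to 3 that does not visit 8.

Some routes from 4 to 3 avoiding 8:
4 -> 6 -> 2 -> 3: 7 + 6 + 13 = 26
4 -> 6 -> 5 -> 2 -> 7 -> 3: 7 + 9 + 2 + 10 + 2 = 30
4 -> 6 -> 2 -> 7 -> 3: 7 + 6 + 10 + 2 = 25
The minimum is 25.

25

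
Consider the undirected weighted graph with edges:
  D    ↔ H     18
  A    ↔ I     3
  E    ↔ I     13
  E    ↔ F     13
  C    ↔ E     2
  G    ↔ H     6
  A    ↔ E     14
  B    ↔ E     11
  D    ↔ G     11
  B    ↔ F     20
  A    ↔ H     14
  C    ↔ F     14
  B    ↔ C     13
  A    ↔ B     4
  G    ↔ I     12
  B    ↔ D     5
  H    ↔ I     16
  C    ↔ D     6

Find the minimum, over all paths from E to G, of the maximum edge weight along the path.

11

Some routes from E to G:
E-C-B-A-I-G: max(2, 13, 4, 3, 12) = 13
E-C-D-B-A-I-G: max(2, 6, 5, 4, 3, 12) = 12
E-B-A-I-G: max(11, 4, 3, 12) = 12
E-C-D-G: max(2, 6, 11) = 11
E-B-D-G: max(11, 5, 11) = 11
Smallest bottleneck: 11.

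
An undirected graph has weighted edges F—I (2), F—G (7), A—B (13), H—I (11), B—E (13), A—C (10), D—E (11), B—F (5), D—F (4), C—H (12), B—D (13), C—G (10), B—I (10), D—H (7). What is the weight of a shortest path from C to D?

19

Comparing a few candidate routes:
C - H - D: 12 + 7 = 19
C - G - F - D: 10 + 7 + 4 = 21
C - A - B - D: 10 + 13 + 13 = 36
C - G - F - B - D: 10 + 7 + 5 + 13 = 35
C - H - I - F - D: 12 + 11 + 2 + 4 = 29
C - A - B - F - D: 10 + 13 + 5 + 4 = 32
Shortest: 19.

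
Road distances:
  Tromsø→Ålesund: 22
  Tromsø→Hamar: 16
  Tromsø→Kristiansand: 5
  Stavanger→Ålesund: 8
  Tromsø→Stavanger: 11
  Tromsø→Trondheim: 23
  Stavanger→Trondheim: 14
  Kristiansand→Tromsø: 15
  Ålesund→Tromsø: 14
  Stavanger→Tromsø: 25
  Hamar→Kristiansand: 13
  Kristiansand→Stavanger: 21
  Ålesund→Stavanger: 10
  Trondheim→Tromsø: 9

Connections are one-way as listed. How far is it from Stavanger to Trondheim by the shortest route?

Paths from Stavanger to Trondheim:
Stavanger → Ålesund → Tromsø → Trondheim: 8 + 14 + 23 = 45
Stavanger → Trondheim: 14
Stavanger → Tromsø → Trondheim: 25 + 23 = 48
Shortest: 14.

14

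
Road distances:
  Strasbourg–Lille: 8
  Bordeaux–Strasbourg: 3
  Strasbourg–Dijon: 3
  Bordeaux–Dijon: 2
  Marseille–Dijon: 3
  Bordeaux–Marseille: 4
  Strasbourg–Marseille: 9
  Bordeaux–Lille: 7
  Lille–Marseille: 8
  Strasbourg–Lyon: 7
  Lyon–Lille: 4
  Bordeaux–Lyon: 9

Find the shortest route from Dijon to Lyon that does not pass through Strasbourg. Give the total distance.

11

A few of the Dijon→Lyon routes:
Dijon - Marseille - Bordeaux - Lyon: 3 + 4 + 9 = 16
Dijon - Marseille - Lille - Lyon: 3 + 8 + 4 = 15
Dijon - Bordeaux - Lille - Lyon: 2 + 7 + 4 = 13
Dijon - Bordeaux - Lyon: 2 + 9 = 11
Best route has total 11.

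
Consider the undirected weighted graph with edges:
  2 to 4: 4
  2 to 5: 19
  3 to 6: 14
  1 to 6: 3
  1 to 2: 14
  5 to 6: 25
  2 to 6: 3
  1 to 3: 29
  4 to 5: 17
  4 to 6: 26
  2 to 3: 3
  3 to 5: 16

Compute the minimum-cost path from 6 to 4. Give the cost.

7

Comparing a few candidate routes:
6 → 3 → 2 → 4: 14 + 3 + 4 = 21
6 → 1 → 2 → 4: 3 + 14 + 4 = 21
6 → 2 → 4: 3 + 4 = 7
The minimum is 7.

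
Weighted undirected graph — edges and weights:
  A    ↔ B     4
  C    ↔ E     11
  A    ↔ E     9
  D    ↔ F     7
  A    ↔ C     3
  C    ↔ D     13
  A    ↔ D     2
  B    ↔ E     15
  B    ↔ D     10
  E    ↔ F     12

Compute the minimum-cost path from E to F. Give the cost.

12

Comparing a few candidate routes:
E-B-A-D-F: 15 + 4 + 2 + 7 = 28
E-F: 12
E-A-D-F: 9 + 2 + 7 = 18
E-C-A-D-F: 11 + 3 + 2 + 7 = 23
E-A-B-D-F: 9 + 4 + 10 + 7 = 30
Shortest: 12.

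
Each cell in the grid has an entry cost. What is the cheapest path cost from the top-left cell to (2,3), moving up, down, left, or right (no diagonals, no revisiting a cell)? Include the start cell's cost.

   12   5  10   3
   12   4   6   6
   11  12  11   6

Cheapest: [0,0]→[0,1]→[1,1]→[1,2]→[1,3]→[2,3]
  12 + 5 + 4 + 6 + 6 + 6 = 39

39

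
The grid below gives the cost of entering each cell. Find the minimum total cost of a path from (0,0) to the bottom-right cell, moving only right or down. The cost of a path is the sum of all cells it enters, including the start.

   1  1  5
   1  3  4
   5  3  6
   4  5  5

One optimal route is r0c0 r0c1 r1c1 r2c1 r3c1 r3c2.
Its cost is 1 + 1 + 3 + 3 + 5 + 5 = 18.
For comparison, the top-then-right route costs 22.

18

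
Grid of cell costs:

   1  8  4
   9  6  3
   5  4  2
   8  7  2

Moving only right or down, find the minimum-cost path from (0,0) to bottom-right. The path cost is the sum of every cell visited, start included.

20

Best path: (0,0) → (0,1) → (0,2) → (1,2) → (2,2) → (3,2)
Cost: 1 + 8 + 4 + 3 + 2 + 2 = 20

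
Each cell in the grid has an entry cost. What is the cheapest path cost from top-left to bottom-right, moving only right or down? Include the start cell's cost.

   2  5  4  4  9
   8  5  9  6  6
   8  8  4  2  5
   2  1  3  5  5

One optimal route is (0,0)→(0,1)→(0,2)→(0,3)→(1,3)→(2,3)→(2,4)→(3,4).
Its cost is 2 + 5 + 4 + 4 + 6 + 2 + 5 + 5 = 33.
For comparison, the top-then-right route costs 40.

33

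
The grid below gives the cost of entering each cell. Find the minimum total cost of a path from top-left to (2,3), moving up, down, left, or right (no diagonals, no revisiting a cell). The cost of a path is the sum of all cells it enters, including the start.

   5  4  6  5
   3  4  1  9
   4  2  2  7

22

One optimal route is (0,0) (1,0) (1,1) (1,2) (2,2) (2,3).
Its cost is 5 + 3 + 4 + 1 + 2 + 7 = 22.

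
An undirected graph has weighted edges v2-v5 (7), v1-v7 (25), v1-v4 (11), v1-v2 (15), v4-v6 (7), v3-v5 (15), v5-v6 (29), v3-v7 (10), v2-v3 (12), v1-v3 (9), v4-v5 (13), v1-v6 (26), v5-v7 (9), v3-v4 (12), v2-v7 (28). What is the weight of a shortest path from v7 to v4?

Comparing a few candidate routes:
v7 → v1 → v4: 25 + 11 = 36
v7 → v3 → v1 → v4: 10 + 9 + 11 = 30
v7 → v5 → v4: 9 + 13 = 22
v7 → v3 → v4: 10 + 12 = 22
v7 → v5 → v3 → v4: 9 + 15 + 12 = 36
v7 → v3 → v5 → v4: 10 + 15 + 13 = 38
The minimum is 22.

22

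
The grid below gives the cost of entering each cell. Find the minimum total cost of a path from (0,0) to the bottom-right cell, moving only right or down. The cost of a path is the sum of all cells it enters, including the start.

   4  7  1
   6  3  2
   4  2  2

One optimal route is r0c0 -> r0c1 -> r0c2 -> r1c2 -> r2c2.
Its cost is 4 + 7 + 1 + 2 + 2 = 16.

16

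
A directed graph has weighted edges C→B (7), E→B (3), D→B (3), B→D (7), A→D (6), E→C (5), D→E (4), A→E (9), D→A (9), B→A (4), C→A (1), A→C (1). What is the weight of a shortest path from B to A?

Paths from B to A:
B-D-E-C-A: 7 + 4 + 5 + 1 = 17
B-A: 4
B-D-A: 7 + 9 = 16
The minimum is 4.

4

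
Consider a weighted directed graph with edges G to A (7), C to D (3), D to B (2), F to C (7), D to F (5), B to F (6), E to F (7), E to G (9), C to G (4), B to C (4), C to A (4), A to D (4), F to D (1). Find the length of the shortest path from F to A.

11

Comparing a few candidate routes:
F→C→A: 7 + 4 = 11
F→C→G→A: 7 + 4 + 7 = 18
F→D→B→C→A: 1 + 2 + 4 + 4 = 11
The minimum is 11.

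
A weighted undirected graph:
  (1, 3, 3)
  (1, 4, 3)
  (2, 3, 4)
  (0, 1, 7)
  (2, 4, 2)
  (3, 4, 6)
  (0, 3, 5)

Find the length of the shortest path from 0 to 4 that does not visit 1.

Routes from 0 to 4 avoiding 1:
0 → 3 → 4: 5 + 6 = 11
0 → 3 → 2 → 4: 5 + 4 + 2 = 11
Best route has total 11.

11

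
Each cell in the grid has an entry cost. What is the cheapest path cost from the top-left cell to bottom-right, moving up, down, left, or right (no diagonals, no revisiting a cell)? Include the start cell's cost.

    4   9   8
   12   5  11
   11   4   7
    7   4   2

Take r0c0 -> r0c1 -> r1c1 -> r2c1 -> r3c1 -> r3c2 for a total of 4 + 9 + 5 + 4 + 4 + 2 = 28.

28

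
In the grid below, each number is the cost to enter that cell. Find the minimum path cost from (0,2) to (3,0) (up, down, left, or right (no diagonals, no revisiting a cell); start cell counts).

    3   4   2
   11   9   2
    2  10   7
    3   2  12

25

Path [0,2] → [0,1] → [0,0] → [1,0] → [2,0] → [3,0]: 2 + 4 + 3 + 11 + 2 + 3 = 25.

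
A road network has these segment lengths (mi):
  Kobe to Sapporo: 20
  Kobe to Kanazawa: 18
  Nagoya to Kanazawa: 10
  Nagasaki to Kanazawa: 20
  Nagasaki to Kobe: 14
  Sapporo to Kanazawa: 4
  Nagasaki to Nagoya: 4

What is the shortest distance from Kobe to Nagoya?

18

Candidate routes:
Kobe→Nagasaki→Nagoya: 14 + 4 = 18
Kobe→Kanazawa→Nagoya: 18 + 10 = 28
Kobe→Sapporo→Kanazawa→Nagasaki→Nagoya: 20 + 4 + 20 + 4 = 48
Kobe→Nagasaki→Kanazawa→Nagoya: 14 + 20 + 10 = 44
Kobe→Sapporo→Kanazawa→Nagoya: 20 + 4 + 10 = 34
Kobe→Kanazawa→Nagasaki→Nagoya: 18 + 20 + 4 = 42
The minimum is 18 mi.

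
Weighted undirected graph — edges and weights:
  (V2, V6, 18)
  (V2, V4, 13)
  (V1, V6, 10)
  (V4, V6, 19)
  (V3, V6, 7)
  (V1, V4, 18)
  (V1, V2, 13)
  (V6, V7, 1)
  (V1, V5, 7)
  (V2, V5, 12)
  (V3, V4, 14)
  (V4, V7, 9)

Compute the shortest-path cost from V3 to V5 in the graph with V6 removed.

Routes from V3 to V5 avoiding V6:
V3-V4-V1-V2-V5: 14 + 18 + 13 + 12 = 57
V3-V4-V2-V1-V5: 14 + 13 + 13 + 7 = 47
V3-V4-V1-V5: 14 + 18 + 7 = 39
V3-V4-V2-V5: 14 + 13 + 12 = 39
Shortest: 39.

39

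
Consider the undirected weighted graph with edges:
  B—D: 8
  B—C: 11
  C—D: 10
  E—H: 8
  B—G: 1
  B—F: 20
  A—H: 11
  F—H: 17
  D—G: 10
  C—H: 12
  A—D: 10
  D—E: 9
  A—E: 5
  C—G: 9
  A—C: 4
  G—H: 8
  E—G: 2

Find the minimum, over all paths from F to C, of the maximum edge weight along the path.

17

A few of the F→C routes:
F -> H -> E -> D -> B -> C: max(17, 8, 9, 8, 11) = 17
F -> H -> E -> D -> B -> G -> C: max(17, 8, 9, 8, 1, 9) = 17
F -> H -> E -> D -> C: max(17, 8, 9, 10) = 17
F -> H -> E -> D -> A -> C: max(17, 8, 9, 10, 4) = 17
Smallest bottleneck: 17.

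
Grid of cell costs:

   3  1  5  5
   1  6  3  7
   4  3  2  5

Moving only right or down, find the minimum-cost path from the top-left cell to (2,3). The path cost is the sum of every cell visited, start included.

18

Best path: (0,0) -> (1,0) -> (2,0) -> (2,1) -> (2,2) -> (2,3)
Cost: 3 + 1 + 4 + 3 + 2 + 5 = 18
For comparison, the top-then-right route costs 26.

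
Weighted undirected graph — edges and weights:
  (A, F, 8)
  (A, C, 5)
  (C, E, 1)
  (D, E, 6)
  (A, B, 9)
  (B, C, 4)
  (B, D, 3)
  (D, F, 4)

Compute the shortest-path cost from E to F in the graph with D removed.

Candidate routes:
E→C→A→F: 1 + 5 + 8 = 14
E→C→B→A→F: 1 + 4 + 9 + 8 = 22
Shortest: 14.

14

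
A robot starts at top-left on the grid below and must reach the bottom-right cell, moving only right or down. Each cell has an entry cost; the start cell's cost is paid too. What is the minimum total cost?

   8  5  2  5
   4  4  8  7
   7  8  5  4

Path [0,0]→[0,1]→[0,2]→[0,3]→[1,3]→[2,3]: 8 + 5 + 2 + 5 + 7 + 4 = 31.

31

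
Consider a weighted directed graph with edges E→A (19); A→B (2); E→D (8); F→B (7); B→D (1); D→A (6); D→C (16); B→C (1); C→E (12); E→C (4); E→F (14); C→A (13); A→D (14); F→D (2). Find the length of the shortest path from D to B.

Routes from D to B:
D→C→E→F→B: 16 + 12 + 14 + 7 = 49
D→C→A→B: 16 + 13 + 2 = 31
D→C→E→A→B: 16 + 12 + 19 + 2 = 49
D→A→B: 6 + 2 = 8
The minimum is 8.

8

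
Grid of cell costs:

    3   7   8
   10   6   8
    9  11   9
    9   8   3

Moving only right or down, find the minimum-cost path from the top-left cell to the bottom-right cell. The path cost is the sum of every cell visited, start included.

36

One optimal route is [0,0] -> [0,1] -> [1,1] -> [1,2] -> [2,2] -> [3,2].
Its cost is 3 + 7 + 6 + 8 + 9 + 3 = 36.
(Top row then right column would cost 38.)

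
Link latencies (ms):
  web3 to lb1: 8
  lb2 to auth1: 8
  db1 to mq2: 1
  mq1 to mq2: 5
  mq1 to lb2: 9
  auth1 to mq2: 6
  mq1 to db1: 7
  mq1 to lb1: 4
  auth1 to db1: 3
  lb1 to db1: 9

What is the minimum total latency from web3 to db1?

Candidate routes:
web3-lb1-mq1-lb2-auth1-mq2-db1: 8 + 4 + 9 + 8 + 6 + 1 = 36
web3-lb1-db1: 8 + 9 = 17
web3-lb1-mq1-mq2-auth1-db1: 8 + 4 + 5 + 6 + 3 = 26
web3-lb1-mq1-db1: 8 + 4 + 7 = 19
web3-lb1-mq1-lb2-auth1-db1: 8 + 4 + 9 + 8 + 3 = 32
web3-lb1-mq1-mq2-db1: 8 + 4 + 5 + 1 = 18
Best route has total 17 ms.

17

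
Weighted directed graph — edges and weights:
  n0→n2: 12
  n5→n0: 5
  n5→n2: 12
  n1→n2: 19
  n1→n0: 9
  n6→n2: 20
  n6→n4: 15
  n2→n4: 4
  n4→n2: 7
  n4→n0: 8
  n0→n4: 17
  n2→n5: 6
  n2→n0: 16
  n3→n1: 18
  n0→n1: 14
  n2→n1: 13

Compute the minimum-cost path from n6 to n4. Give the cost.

15

Candidate routes:
n6→n2→n4: 20 + 4 = 24
n6→n2→n1→n0→n4: 20 + 13 + 9 + 17 = 59
n6→n2→n5→n0→n4: 20 + 6 + 5 + 17 = 48
n6→n4: 15
n6→n2→n0→n4: 20 + 16 + 17 = 53
The minimum is 15.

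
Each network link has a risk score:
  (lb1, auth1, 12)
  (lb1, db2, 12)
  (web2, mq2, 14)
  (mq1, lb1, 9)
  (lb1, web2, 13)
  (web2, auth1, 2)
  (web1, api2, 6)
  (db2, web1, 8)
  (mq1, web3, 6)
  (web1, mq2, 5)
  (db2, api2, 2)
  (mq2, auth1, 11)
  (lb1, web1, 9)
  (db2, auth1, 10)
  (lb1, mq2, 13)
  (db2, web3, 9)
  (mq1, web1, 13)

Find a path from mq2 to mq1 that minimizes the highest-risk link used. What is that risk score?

9

Checking several routes:
mq2 → web1 → db2 → web3 → mq1: max(5, 8, 9, 6) = 9
mq2 → web1 → lb1 → mq1: max(5, 9, 9) = 9
mq2 → web1 → api2 → db2 → web3 → mq1: max(5, 6, 2, 9, 6) = 9
The minimum achievable maximum is 9.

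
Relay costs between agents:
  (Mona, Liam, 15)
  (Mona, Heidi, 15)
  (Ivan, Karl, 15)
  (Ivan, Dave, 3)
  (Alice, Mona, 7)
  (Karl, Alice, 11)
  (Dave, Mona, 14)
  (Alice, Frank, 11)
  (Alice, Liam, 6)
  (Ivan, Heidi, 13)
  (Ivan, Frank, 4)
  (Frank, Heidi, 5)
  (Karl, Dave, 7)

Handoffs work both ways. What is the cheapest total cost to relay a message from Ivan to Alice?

15

Checking several routes:
Ivan - Dave - Mona - Alice: 3 + 14 + 7 = 24
Ivan - Frank - Heidi - Mona - Alice: 4 + 5 + 15 + 7 = 31
Ivan - Heidi - Frank - Alice: 13 + 5 + 11 = 29
Ivan - Frank - Alice: 4 + 11 = 15
Ivan - Karl - Alice: 15 + 11 = 26
Ivan - Dave - Karl - Alice: 3 + 7 + 11 = 21
Best route has total 15.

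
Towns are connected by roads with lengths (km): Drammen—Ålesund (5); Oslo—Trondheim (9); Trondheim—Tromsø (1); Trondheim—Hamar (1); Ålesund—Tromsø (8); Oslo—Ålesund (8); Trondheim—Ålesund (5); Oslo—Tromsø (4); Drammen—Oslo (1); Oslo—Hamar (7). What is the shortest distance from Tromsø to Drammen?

Checking several routes:
Tromsø → Ålesund → Drammen: 8 + 5 = 13
Tromsø → Trondheim → Ålesund → Drammen: 1 + 5 + 5 = 11
Tromsø → Trondheim → Hamar → Oslo → Drammen: 1 + 1 + 7 + 1 = 10
Tromsø → Oslo → Drammen: 4 + 1 = 5
Tromsø → Trondheim → Oslo → Drammen: 1 + 9 + 1 = 11
Shortest: 5 km.

5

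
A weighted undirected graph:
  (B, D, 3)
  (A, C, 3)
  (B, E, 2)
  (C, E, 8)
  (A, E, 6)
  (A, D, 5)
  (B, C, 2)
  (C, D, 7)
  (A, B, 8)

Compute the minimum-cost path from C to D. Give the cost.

Comparing a few candidate routes:
C-D: 7
C-A-B-D: 3 + 8 + 3 = 14
C-E-B-D: 8 + 2 + 3 = 13
C-B-D: 2 + 3 = 5
C-A-D: 3 + 5 = 8
Shortest: 5.

5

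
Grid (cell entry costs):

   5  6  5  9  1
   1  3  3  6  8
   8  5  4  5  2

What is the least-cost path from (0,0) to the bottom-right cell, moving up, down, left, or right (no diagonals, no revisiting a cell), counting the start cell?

23

Path [0,0] [1,0] [1,1] [1,2] [2,2] [2,3] [2,4]: 5 + 1 + 3 + 3 + 4 + 5 + 2 = 23.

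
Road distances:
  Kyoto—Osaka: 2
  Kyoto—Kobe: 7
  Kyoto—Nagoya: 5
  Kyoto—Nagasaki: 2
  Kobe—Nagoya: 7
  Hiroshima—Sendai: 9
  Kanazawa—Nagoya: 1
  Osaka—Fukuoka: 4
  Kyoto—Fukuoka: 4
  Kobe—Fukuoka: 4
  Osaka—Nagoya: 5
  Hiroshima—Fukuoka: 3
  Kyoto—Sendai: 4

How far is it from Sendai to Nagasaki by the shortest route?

6

A few of the Sendai→Nagasaki routes:
Sendai → Hiroshima → Fukuoka → Osaka → Kyoto → Nagasaki: 9 + 3 + 4 + 2 + 2 = 20
Sendai → Hiroshima → Fukuoka → Kobe → Kyoto → Nagasaki: 9 + 3 + 4 + 7 + 2 = 25
Sendai → Kyoto → Nagasaki: 4 + 2 = 6
Sendai → Hiroshima → Fukuoka → Kyoto → Nagasaki: 9 + 3 + 4 + 2 = 18
Shortest: 6.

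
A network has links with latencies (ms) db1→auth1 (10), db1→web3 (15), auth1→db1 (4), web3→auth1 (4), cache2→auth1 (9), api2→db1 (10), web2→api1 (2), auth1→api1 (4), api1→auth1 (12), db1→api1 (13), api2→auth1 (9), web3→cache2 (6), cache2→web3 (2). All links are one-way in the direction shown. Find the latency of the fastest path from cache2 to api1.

Routes from cache2 to api1:
cache2 -> web3 -> auth1 -> api1: 2 + 4 + 4 = 10
cache2 -> auth1 -> api1: 9 + 4 = 13
cache2 -> auth1 -> db1 -> api1: 9 + 4 + 13 = 26
cache2 -> web3 -> auth1 -> db1 -> api1: 2 + 4 + 4 + 13 = 23
Best route has total 10 ms.

10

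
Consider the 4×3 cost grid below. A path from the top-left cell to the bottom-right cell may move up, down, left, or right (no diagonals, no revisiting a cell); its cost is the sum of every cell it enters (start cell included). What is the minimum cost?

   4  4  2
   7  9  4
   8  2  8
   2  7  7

29

One optimal route is r0c0 -> r0c1 -> r0c2 -> r1c2 -> r2c2 -> r3c2.
Its cost is 4 + 4 + 2 + 4 + 8 + 7 = 29.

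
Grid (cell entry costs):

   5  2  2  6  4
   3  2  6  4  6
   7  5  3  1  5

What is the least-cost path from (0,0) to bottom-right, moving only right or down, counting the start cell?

Path [0,0] -> [0,1] -> [1,1] -> [2,1] -> [2,2] -> [2,3] -> [2,4]: 5 + 2 + 2 + 5 + 3 + 1 + 5 = 23.

23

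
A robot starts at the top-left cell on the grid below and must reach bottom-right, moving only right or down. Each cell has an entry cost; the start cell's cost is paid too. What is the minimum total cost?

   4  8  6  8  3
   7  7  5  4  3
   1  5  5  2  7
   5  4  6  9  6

37

Cheapest: (0,0) → (1,0) → (2,0) → (2,1) → (2,2) → (2,3) → (2,4) → (3,4)
  4 + 7 + 1 + 5 + 5 + 2 + 7 + 6 = 37
(Top row then right column would cost 45.)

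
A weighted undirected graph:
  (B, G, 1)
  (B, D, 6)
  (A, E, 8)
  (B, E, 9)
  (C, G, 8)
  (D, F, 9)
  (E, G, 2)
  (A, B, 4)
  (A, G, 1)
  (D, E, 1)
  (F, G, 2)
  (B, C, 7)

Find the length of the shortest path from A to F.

3

A few of the A→F routes:
A→G→F: 1 + 2 = 3
A→G→B→D→F: 1 + 1 + 6 + 9 = 17
A→E→G→F: 8 + 2 + 2 = 12
A→B→D→E→G→F: 4 + 6 + 1 + 2 + 2 = 15
A→G→E→D→F: 1 + 2 + 1 + 9 = 13
A→B→G→F: 4 + 1 + 2 = 7
Shortest: 3.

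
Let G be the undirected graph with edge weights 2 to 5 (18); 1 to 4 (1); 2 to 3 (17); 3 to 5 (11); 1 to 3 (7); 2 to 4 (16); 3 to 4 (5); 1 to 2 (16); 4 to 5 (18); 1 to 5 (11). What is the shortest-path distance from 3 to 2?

Checking several routes:
3 - 4 - 2: 5 + 16 = 21
3 - 2: 17
3 - 4 - 1 - 2: 5 + 1 + 16 = 22
Shortest: 17.

17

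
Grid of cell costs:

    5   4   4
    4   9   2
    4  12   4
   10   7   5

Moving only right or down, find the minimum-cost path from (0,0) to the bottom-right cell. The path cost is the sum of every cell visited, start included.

24

Best path: r0c0 → r0c1 → r0c2 → r1c2 → r2c2 → r3c2
Cost: 5 + 4 + 4 + 2 + 4 + 5 = 24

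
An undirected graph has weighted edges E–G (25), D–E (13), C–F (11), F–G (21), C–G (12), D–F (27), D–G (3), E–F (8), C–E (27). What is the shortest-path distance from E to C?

Some routes from E to C:
E - D - G - C: 13 + 3 + 12 = 28
E - F - C: 8 + 11 = 19
E - G - C: 25 + 12 = 37
E - F - G - C: 8 + 21 + 12 = 41
E - C: 27
The minimum is 19.

19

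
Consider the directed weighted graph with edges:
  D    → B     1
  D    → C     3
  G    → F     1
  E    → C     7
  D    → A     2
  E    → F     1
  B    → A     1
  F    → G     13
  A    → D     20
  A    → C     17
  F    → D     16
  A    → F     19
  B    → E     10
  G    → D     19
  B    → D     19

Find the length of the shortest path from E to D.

17

Routes from E to D:
E→F→D: 1 + 16 = 17
E→F→G→D: 1 + 13 + 19 = 33
Shortest: 17.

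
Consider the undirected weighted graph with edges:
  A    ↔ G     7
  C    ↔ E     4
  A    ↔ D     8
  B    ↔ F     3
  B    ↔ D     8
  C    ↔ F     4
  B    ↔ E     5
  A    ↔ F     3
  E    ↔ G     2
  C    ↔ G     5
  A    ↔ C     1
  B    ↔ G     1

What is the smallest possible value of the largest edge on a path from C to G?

3

A few of the C→G routes:
C→E→G: max(4, 2) = 4
C→F→B→E→G: max(4, 3, 5, 2) = 5
C→A→F→B→G: max(1, 3, 3, 1) = 3
C→A→F→B→E→G: max(1, 3, 3, 5, 2) = 5
C→F→B→G: max(4, 3, 1) = 4
C→G: max(5) = 5
The minimum achievable maximum is 3.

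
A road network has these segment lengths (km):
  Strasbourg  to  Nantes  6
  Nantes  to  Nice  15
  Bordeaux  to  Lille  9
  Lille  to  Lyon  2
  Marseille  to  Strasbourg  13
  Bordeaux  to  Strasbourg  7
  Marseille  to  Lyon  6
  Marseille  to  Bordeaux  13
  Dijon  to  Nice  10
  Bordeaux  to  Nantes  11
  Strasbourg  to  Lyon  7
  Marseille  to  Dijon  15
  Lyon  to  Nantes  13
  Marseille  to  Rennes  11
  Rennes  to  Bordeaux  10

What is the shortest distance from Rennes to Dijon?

26

Some routes from Rennes to Dijon:
Rennes -> Bordeaux -> Lille -> Lyon -> Marseille -> Dijon: 10 + 9 + 2 + 6 + 15 = 42
Rennes -> Bordeaux -> Marseille -> Dijon: 10 + 13 + 15 = 38
Rennes -> Marseille -> Dijon: 11 + 15 = 26
Best route has total 26 km.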